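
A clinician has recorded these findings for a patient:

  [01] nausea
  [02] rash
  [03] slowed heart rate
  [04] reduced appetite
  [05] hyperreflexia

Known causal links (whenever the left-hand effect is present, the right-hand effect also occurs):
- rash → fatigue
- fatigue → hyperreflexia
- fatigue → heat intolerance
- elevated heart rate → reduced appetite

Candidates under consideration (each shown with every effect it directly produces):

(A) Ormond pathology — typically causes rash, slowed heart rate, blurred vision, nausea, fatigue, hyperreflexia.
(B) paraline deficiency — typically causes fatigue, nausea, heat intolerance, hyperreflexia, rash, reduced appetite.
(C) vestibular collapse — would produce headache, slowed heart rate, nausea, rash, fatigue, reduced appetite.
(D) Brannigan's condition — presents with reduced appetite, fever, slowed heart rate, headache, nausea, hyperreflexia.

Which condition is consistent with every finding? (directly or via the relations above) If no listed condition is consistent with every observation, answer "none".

Testing each hypothesis:
(A) Ormond pathology — does not account for reduced appetite
(B) paraline deficiency — nausea +; rash +; slowed heart rate -; reduced appetite +; hyperreflexia +
(C) vestibular collapse — nausea +; rash +; slowed heart rate +; reduced appetite +; hyperreflexia + (by fatigue → hyperreflexia)
(D) Brannigan's condition — nausea +; rash -; slowed heart rate +; reduced appetite +; hyperreflexia +
Only (C) is consistent with every observation.

C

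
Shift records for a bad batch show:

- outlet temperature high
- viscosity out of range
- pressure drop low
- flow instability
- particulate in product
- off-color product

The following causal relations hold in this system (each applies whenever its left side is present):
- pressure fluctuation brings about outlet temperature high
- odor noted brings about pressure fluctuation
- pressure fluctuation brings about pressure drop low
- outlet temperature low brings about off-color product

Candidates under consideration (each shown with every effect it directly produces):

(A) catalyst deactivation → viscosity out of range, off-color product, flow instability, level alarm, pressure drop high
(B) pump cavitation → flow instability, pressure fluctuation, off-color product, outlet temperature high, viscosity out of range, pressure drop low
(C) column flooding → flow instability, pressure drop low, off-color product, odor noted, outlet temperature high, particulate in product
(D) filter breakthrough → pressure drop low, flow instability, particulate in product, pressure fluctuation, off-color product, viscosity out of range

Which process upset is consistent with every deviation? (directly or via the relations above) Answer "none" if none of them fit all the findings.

Per-candidate check:
(A) catalyst deactivation — outlet temperature high miss; viscosity out of range match; pressure drop low miss; flow instability match; particulate in product miss; off-color product match
(B) pump cavitation — outlet temperature high match; viscosity out of range match; pressure drop low match; flow instability match; particulate in product miss; off-color product match
(C) column flooding — does not account for viscosity out of range
(D) filter breakthrough — outlet temperature high match (by pressure fluctuation → outlet temperature high); viscosity out of range match; pressure drop low match; flow instability match; particulate in product match; off-color product match
(D) alone accounts for all the evidence.

D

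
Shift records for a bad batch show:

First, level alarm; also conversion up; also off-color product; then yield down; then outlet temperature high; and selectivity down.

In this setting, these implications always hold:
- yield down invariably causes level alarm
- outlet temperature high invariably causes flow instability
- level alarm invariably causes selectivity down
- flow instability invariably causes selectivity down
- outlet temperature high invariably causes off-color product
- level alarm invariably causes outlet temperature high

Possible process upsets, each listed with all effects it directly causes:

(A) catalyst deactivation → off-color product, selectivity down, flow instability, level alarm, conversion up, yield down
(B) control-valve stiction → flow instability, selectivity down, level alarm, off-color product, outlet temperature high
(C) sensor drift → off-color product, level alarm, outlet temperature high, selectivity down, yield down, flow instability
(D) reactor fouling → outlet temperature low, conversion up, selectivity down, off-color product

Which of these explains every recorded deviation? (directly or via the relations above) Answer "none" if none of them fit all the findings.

Checking each candidate against the observations:
(A) catalyst deactivation — accounts for every observation (outlet temperature high through level alarm → outlet temperature high)
(B) control-valve stiction — level alarm match; conversion up miss; off-color product match; yield down miss; outlet temperature high match; selectivity down match
(C) sensor drift — level alarm match; conversion up miss; off-color product match; yield down match; outlet temperature high match; selectivity down match
(D) reactor fouling — fails on level alarm, yield down, outlet temperature high (predicts outlet temperature low, not outlet temperature high)
(A) alone accounts for all the evidence.

A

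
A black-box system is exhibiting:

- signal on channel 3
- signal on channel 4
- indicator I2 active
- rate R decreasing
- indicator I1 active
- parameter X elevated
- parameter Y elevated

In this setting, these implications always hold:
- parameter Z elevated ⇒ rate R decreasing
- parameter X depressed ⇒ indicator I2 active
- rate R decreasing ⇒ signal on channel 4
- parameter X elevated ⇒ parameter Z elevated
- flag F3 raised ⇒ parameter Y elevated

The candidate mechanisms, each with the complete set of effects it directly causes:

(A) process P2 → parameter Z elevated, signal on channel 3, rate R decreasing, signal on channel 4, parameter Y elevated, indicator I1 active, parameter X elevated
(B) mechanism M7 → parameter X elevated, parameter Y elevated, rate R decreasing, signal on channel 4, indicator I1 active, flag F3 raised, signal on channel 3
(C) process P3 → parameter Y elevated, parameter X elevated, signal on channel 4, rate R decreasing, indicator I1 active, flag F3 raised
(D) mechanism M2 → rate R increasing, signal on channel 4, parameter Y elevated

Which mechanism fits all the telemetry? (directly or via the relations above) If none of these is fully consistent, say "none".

Testing each hypothesis:
(A) process P2 — signal on channel 3 +; signal on channel 4 +; indicator I2 active -; rate R decreasing +; indicator I1 active +; parameter X elevated +; parameter Y elevated +
(B) mechanism M7 — signal on channel 3 +; signal on channel 4 +; indicator I2 active -; rate R decreasing +; indicator I1 active +; parameter X elevated +; parameter Y elevated +
(C) process P3 — does not account for signal on channel 3, indicator I2 active
(D) mechanism M2 — fails on signal on channel 3, indicator I2 active, rate R decreasing, indicator I1 active, parameter X elevated (predicts rate R increasing, not rate R decreasing)
Every candidate fails on at least one observation.

none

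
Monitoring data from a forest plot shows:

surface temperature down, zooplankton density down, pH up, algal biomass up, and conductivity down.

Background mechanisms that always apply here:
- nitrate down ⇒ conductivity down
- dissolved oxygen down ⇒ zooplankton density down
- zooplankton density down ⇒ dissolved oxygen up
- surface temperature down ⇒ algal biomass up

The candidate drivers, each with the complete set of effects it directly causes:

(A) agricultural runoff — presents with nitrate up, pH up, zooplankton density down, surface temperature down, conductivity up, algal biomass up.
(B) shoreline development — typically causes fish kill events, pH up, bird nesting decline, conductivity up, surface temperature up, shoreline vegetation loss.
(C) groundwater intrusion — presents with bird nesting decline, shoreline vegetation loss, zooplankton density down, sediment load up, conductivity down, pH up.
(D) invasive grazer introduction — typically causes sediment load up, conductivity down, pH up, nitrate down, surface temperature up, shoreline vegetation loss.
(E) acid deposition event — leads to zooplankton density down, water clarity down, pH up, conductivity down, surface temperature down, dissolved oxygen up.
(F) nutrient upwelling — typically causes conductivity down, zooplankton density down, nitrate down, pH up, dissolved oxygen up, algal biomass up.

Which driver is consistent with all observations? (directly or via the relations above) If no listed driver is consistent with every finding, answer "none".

E

Checking each candidate against the observations:
(A) agricultural runoff — fails on conductivity down (predicts conductivity up, not conductivity down)
(B) shoreline development — fails on surface temperature down, zooplankton density down, algal biomass up, conductivity down (predicts surface temperature up, not surface temperature down; predicts conductivity up, not conductivity down)
(C) groundwater intrusion — does not account for surface temperature down, algal biomass up
(D) invasive grazer introduction — surface temperature down NO; zooplankton density down NO; pH up yes; algal biomass up NO; conductivity down yes
(E) acid deposition event — accounts for every observation (algal biomass up through surface temperature down → algal biomass up)
(F) nutrient upwelling — surface temperature down NO; zooplankton density down yes; pH up yes; algal biomass up yes; conductivity down yes
(E) alone accounts for all the evidence.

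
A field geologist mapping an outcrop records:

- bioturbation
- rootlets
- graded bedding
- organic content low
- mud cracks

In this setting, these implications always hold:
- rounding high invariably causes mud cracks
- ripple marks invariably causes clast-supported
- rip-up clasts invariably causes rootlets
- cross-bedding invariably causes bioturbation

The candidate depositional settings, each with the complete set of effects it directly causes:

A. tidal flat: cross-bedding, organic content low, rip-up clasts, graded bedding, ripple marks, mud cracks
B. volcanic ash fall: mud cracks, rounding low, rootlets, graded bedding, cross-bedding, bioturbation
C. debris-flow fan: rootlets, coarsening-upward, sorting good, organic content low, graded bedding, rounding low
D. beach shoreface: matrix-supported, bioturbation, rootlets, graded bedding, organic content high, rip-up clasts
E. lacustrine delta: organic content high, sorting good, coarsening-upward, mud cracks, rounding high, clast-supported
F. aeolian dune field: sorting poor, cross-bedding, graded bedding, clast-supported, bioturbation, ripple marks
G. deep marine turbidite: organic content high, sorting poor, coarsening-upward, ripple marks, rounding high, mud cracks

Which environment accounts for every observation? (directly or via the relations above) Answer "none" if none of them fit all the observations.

A

Per-candidate check:
(A) tidal flat — bioturbation + (via cross-bedding → bioturbation); rootlets + (via rip-up clasts → rootlets); graded bedding +; organic content low +; mud cracks +
(B) volcanic ash fall — bioturbation +; rootlets +; graded bedding +; organic content low -; mud cracks +
(C) debris-flow fan — does not account for bioturbation, mud cracks
(D) beach shoreface — bioturbation +; rootlets +; graded bedding +; organic content low -; mud cracks -
(E) lacustrine delta — bioturbation -; rootlets -; graded bedding -; organic content low -; mud cracks +
(F) aeolian dune field — bioturbation +; rootlets -; graded bedding +; organic content low -; mud cracks -
(G) deep marine turbidite — bioturbation -; rootlets -; graded bedding -; organic content low -; mud cracks +
(A) is the only candidate with no mismatches.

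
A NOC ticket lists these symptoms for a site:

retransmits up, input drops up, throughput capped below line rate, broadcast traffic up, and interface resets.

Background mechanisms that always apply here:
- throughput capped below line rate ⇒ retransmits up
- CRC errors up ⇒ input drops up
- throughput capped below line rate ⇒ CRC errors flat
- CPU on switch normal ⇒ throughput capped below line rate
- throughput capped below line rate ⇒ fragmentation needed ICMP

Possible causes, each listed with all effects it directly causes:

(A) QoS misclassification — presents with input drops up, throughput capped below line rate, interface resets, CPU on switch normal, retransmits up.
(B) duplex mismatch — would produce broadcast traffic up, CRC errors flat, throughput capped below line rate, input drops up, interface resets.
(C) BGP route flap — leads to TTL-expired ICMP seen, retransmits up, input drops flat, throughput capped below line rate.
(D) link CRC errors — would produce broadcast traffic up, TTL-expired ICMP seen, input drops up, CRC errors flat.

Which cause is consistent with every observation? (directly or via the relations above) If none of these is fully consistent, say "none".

B

Checking each candidate against the observations:
(A) QoS misclassification — does not account for broadcast traffic up
(B) duplex mismatch — accounts for every observation (retransmits up by throughput capped below line rate → retransmits up)
(C) BGP route flap — fails on input drops up, broadcast traffic up, interface resets (predicts input drops flat, not input drops up)
(D) link CRC errors — does not account for retransmits up, throughput capped below line rate, interface resets
(B) alone accounts for all the evidence.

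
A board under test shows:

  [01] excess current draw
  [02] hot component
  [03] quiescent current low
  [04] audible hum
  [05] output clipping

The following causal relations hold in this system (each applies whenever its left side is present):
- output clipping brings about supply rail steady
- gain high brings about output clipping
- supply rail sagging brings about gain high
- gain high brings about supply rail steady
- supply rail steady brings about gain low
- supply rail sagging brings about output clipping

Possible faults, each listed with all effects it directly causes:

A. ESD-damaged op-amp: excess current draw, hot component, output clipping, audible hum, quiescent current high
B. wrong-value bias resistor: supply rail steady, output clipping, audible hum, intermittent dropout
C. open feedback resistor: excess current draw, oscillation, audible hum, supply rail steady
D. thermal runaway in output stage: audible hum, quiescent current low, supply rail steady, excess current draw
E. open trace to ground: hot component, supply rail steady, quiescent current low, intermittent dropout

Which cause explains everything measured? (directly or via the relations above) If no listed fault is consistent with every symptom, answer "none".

Per-candidate check:
(A) ESD-damaged op-amp — fails on quiescent current low (predicts quiescent current high, not quiescent current low)
(B) wrong-value bias resistor — excess current draw -; hot component -; quiescent current low -; audible hum +; output clipping +
(C) open feedback resistor — does not account for hot component, quiescent current low, output clipping
(D) thermal runaway in output stage — does not account for hot component, output clipping
(E) open trace to ground — excess current draw -; hot component +; quiescent current low +; audible hum -; output clipping -
No candidate is consistent with all observations.

none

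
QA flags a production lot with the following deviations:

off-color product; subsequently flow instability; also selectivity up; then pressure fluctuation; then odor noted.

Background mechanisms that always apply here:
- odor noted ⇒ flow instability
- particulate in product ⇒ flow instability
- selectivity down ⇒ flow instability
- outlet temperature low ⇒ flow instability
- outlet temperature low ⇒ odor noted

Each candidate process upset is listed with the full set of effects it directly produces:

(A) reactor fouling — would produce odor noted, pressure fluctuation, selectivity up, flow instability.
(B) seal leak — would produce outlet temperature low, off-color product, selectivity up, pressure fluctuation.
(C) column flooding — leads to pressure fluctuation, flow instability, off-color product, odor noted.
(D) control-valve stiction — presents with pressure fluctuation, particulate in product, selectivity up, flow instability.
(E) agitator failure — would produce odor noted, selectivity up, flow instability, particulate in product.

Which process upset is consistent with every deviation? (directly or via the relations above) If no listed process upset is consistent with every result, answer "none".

Testing each hypothesis:
(A) reactor fouling — does not account for off-color product
(B) seal leak — off-color product ✓; flow instability ✓ (by outlet temperature low → flow instability); selectivity up ✓; pressure fluctuation ✓; odor noted ✓ (by outlet temperature low → odor noted)
(C) column flooding — off-color product ✓; flow instability ✓; selectivity up ✗; pressure fluctuation ✓; odor noted ✓
(D) control-valve stiction — does not account for off-color product, odor noted
(E) agitator failure — off-color product ✗; flow instability ✓; selectivity up ✓; pressure fluctuation ✗; odor noted ✓
(B) is the only candidate with no mismatches.

B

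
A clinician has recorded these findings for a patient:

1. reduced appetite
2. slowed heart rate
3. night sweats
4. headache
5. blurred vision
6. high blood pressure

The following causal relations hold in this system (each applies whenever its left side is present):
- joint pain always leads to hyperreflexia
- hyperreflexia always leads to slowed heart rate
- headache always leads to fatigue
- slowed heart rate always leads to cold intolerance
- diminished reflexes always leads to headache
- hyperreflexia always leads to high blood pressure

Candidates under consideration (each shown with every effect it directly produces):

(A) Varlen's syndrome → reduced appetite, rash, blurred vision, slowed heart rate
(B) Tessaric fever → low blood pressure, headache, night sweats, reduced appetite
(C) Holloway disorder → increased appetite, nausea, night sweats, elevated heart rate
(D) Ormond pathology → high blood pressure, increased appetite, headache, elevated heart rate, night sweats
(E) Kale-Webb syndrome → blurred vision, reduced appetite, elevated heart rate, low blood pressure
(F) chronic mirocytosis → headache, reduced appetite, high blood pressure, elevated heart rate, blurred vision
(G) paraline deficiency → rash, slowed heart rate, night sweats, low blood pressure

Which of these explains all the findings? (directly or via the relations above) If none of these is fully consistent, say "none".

Testing each hypothesis:
(A) Varlen's syndrome — does not account for night sweats, headache, high blood pressure
(B) Tessaric fever — reduced appetite match; slowed heart rate miss; night sweats match; headache match; blurred vision miss; high blood pressure miss
(C) Holloway disorder — fails on reduced appetite, slowed heart rate, headache, blurred vision, high blood pressure (predicts increased appetite, not reduced appetite; predicts elevated heart rate, not slowed heart rate)
(D) Ormond pathology — reduced appetite miss; slowed heart rate miss; night sweats match; headache match; blurred vision miss; high blood pressure match
(E) Kale-Webb syndrome — reduced appetite match; slowed heart rate miss; night sweats miss; headache miss; blurred vision match; high blood pressure miss
(F) chronic mirocytosis — fails on slowed heart rate, night sweats (predicts elevated heart rate, not slowed heart rate)
(G) paraline deficiency — fails on reduced appetite, headache, blurred vision, high blood pressure (predicts low blood pressure, not high blood pressure)
No candidate is consistent with all observations.

none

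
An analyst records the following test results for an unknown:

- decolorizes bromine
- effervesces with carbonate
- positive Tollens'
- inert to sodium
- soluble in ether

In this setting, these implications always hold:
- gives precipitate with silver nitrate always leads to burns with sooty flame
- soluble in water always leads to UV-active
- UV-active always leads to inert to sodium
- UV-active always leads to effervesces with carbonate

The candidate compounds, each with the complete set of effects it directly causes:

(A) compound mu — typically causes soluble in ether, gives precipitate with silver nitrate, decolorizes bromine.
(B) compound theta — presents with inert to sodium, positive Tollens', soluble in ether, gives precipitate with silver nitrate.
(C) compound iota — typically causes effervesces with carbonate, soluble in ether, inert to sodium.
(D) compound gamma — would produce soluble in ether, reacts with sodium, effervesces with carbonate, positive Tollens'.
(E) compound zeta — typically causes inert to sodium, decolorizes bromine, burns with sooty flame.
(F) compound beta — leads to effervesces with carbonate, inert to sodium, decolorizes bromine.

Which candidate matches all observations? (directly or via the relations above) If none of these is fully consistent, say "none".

Checking each candidate against the observations:
(A) compound mu — decolorizes bromine yes; effervesces with carbonate NO; positive Tollens' NO; inert to sodium NO; soluble in ether yes
(B) compound theta — decolorizes bromine NO; effervesces with carbonate NO; positive Tollens' yes; inert to sodium yes; soluble in ether yes
(C) compound iota — decolorizes bromine NO; effervesces with carbonate yes; positive Tollens' NO; inert to sodium yes; soluble in ether yes
(D) compound gamma — decolorizes bromine NO; effervesces with carbonate yes; positive Tollens' yes; inert to sodium NO; soluble in ether yes
(E) compound zeta — decolorizes bromine yes; effervesces with carbonate NO; positive Tollens' NO; inert to sodium yes; soluble in ether NO
(F) compound beta — does not account for positive Tollens', soluble in ether
No candidate is consistent with all observations.

none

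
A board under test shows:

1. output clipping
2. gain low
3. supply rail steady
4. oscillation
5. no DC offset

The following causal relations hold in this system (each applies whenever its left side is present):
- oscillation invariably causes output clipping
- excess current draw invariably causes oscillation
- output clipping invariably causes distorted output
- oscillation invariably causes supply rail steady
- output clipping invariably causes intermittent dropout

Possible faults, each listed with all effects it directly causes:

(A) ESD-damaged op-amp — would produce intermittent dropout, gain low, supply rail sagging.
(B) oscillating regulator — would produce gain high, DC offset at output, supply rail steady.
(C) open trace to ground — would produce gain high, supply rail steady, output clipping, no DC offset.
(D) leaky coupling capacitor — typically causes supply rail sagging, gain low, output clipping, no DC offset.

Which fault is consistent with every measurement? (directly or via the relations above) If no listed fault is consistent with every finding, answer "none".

none

For each candidate, compare predicted effects to what was observed:
(A) ESD-damaged op-amp — output clipping -; gain low +; supply rail steady -; oscillation -; no DC offset -
(B) oscillating regulator — output clipping -; gain low -; supply rail steady +; oscillation -; no DC offset -
(C) open trace to ground — fails on gain low, oscillation (predicts gain high, not gain low)
(D) leaky coupling capacitor — output clipping +; gain low +; supply rail steady -; oscillation -; no DC offset +
No candidate is consistent with all observations.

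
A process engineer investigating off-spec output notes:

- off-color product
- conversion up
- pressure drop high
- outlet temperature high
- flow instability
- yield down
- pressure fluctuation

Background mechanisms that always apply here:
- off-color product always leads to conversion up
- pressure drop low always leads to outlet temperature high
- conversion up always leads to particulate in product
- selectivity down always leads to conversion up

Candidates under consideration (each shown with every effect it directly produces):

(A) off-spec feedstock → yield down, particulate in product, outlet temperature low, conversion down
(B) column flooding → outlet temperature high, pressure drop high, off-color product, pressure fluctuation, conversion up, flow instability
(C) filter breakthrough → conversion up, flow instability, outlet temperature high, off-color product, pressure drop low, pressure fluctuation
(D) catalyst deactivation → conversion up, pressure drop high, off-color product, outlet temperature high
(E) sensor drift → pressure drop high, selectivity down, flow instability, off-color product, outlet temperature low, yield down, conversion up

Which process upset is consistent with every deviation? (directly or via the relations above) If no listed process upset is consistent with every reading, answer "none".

none

For each candidate, compare predicted effects to what was observed:
(A) off-spec feedstock — off-color product NO; conversion up NO; pressure drop high NO; outlet temperature high NO; flow instability NO; yield down yes; pressure fluctuation NO
(B) column flooding — off-color product yes; conversion up yes; pressure drop high yes; outlet temperature high yes; flow instability yes; yield down NO; pressure fluctuation yes
(C) filter breakthrough — fails on pressure drop high, yield down (predicts pressure drop low, not pressure drop high)
(D) catalyst deactivation — does not account for flow instability, yield down, pressure fluctuation
(E) sensor drift — off-color product yes; conversion up yes; pressure drop high yes; outlet temperature high NO; flow instability yes; yield down yes; pressure fluctuation NO
Every candidate fails on at least one observation.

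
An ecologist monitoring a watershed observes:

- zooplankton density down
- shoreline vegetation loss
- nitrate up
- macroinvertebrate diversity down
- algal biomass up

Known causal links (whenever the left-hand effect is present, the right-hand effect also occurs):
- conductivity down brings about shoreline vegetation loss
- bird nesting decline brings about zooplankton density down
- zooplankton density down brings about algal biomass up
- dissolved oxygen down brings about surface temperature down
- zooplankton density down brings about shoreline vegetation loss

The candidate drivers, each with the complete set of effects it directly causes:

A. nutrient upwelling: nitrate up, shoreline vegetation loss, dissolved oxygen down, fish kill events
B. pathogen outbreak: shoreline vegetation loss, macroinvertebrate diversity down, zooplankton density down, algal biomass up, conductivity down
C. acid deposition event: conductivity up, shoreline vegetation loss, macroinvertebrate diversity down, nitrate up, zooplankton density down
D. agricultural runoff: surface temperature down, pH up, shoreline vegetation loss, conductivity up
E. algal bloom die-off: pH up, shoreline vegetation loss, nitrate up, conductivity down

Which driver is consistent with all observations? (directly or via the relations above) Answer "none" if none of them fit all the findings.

C

For each candidate, compare predicted effects to what was observed:
(A) nutrient upwelling — zooplankton density down ✗; shoreline vegetation loss ✓; nitrate up ✓; macroinvertebrate diversity down ✗; algal biomass up ✗
(B) pathogen outbreak — does not account for nitrate up
(C) acid deposition event — accounts for every observation (algal biomass up by zooplankton density down → algal biomass up)
(D) agricultural runoff — zooplankton density down ✗; shoreline vegetation loss ✓; nitrate up ✗; macroinvertebrate diversity down ✗; algal biomass up ✗
(E) algal bloom die-off — zooplankton density down ✗; shoreline vegetation loss ✓; nitrate up ✓; macroinvertebrate diversity down ✗; algal biomass up ✗
(C) is the only candidate with no mismatches.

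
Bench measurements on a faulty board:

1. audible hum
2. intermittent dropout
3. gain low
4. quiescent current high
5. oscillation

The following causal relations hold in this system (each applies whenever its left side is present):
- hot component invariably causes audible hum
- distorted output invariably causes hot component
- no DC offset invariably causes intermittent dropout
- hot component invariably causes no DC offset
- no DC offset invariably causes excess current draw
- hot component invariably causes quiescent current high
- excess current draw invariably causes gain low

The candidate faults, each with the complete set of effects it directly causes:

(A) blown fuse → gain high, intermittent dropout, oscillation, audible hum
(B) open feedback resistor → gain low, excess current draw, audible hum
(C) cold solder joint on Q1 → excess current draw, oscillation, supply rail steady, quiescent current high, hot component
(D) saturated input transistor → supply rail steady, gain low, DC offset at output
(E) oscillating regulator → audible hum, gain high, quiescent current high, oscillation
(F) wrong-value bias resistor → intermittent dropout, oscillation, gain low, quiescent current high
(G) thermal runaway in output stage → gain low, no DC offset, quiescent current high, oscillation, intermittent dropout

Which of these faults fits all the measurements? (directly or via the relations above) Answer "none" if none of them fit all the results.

C

Testing each hypothesis:
(A) blown fuse — audible hum +; intermittent dropout +; gain low -; quiescent current high -; oscillation +
(B) open feedback resistor — does not account for intermittent dropout, quiescent current high, oscillation
(C) cold solder joint on Q1 — audible hum + (through hot component → audible hum); intermittent dropout + (through hot component → no DC offset → intermittent dropout); gain low + (through excess current draw → gain low); quiescent current high +; oscillation +
(D) saturated input transistor — audible hum -; intermittent dropout -; gain low +; quiescent current high -; oscillation -
(E) oscillating regulator — audible hum +; intermittent dropout -; gain low -; quiescent current high +; oscillation +
(F) wrong-value bias resistor — audible hum -; intermittent dropout +; gain low +; quiescent current high +; oscillation +
(G) thermal runaway in output stage — does not account for audible hum
(C) alone accounts for all the evidence.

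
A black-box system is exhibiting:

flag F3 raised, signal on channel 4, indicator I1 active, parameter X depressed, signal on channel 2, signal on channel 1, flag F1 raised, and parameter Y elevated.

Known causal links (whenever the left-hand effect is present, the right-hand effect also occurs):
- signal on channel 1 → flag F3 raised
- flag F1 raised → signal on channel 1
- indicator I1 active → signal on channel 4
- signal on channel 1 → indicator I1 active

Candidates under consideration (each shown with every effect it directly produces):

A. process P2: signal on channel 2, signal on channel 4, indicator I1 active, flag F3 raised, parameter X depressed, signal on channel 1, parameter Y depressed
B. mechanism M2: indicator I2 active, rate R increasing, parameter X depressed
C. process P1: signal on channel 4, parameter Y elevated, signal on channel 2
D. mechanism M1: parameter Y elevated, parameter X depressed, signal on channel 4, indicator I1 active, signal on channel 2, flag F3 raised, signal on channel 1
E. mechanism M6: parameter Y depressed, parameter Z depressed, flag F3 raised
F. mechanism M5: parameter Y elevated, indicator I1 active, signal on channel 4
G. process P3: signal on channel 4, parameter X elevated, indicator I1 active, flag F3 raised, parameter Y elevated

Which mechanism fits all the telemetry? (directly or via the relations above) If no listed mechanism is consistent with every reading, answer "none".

Testing each hypothesis:
(A) process P2 — fails on flag F1 raised, parameter Y elevated (predicts parameter Y depressed, not parameter Y elevated)
(B) mechanism M2 — does not account for flag F3 raised, signal on channel 4, indicator I1 active, signal on channel 2, signal on channel 1, flag F1 raised, parameter Y elevated
(C) process P1 — does not account for flag F3 raised, indicator I1 active, parameter X depressed, signal on channel 1, flag F1 raised
(D) mechanism M1 — flag F3 raised +; signal on channel 4 +; indicator I1 active +; parameter X depressed +; signal on channel 2 +; signal on channel 1 +; flag F1 raised -; parameter Y elevated +
(E) mechanism M6 — flag F3 raised +; signal on channel 4 -; indicator I1 active -; parameter X depressed -; signal on channel 2 -; signal on channel 1 -; flag F1 raised -; parameter Y elevated -
(F) mechanism M5 — does not account for flag F3 raised, parameter X depressed, signal on channel 2, signal on channel 1, flag F1 raised
(G) process P3 — flag F3 raised +; signal on channel 4 +; indicator I1 active +; parameter X depressed -; signal on channel 2 -; signal on channel 1 -; flag F1 raised -; parameter Y elevated +
None of the listed candidates fits everything.

none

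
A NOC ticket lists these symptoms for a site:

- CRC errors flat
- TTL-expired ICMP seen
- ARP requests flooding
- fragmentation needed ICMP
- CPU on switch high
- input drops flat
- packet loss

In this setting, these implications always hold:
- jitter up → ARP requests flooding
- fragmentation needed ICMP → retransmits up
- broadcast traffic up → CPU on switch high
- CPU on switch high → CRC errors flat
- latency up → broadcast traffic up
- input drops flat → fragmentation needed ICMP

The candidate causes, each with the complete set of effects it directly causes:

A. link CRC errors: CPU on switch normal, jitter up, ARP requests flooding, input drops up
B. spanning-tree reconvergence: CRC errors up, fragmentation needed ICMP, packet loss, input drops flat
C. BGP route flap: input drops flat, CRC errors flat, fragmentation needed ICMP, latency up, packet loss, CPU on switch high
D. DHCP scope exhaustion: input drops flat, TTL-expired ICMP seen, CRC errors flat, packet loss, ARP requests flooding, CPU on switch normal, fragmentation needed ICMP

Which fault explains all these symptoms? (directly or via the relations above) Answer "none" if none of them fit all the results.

Testing each hypothesis:
(A) link CRC errors — CRC errors flat NO; TTL-expired ICMP seen NO; ARP requests flooding yes; fragmentation needed ICMP NO; CPU on switch high NO; input drops flat NO; packet loss NO
(B) spanning-tree reconvergence — CRC errors flat NO; TTL-expired ICMP seen NO; ARP requests flooding NO; fragmentation needed ICMP yes; CPU on switch high NO; input drops flat yes; packet loss yes
(C) BGP route flap — CRC errors flat yes; TTL-expired ICMP seen NO; ARP requests flooding NO; fragmentation needed ICMP yes; CPU on switch high yes; input drops flat yes; packet loss yes
(D) DHCP scope exhaustion — fails on CPU on switch high (predicts CPU on switch normal, not CPU on switch high)
None of the listed candidates fits everything.

none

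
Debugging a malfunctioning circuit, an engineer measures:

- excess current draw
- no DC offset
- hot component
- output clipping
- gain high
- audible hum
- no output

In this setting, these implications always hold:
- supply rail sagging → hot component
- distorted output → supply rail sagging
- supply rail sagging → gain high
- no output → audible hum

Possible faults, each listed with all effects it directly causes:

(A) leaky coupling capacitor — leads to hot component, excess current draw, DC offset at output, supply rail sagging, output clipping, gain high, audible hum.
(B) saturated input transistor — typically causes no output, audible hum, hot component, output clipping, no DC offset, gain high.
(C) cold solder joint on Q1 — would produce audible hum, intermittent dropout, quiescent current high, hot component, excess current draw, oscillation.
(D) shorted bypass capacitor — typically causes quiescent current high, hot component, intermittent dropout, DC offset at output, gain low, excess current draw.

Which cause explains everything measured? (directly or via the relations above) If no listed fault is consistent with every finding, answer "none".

For each candidate, compare predicted effects to what was observed:
(A) leaky coupling capacitor — excess current draw +; no DC offset -; hot component +; output clipping +; gain high +; audible hum +; no output -
(B) saturated input transistor — excess current draw -; no DC offset +; hot component +; output clipping +; gain high +; audible hum +; no output +
(C) cold solder joint on Q1 — excess current draw +; no DC offset -; hot component +; output clipping -; gain high -; audible hum +; no output -
(D) shorted bypass capacitor — fails on no DC offset, output clipping, gain high, audible hum, no output (predicts DC offset at output, not no DC offset; predicts gain low, not gain high)
Every candidate fails on at least one observation.

none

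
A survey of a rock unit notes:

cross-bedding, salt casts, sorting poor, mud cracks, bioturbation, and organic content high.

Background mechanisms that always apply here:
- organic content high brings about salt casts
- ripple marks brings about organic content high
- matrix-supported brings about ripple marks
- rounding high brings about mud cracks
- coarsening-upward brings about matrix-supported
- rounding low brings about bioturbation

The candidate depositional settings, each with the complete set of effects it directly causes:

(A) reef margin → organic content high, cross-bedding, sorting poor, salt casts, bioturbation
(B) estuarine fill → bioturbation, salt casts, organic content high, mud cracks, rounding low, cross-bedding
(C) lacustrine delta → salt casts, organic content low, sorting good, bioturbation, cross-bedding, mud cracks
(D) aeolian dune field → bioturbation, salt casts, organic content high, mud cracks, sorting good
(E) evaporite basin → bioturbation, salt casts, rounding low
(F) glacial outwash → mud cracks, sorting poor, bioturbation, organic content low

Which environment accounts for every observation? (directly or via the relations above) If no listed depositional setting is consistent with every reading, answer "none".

For each candidate, compare predicted effects to what was observed:
(A) reef margin — does not account for mud cracks
(B) estuarine fill — does not account for sorting poor
(C) lacustrine delta — cross-bedding ✓; salt casts ✓; sorting poor ✗; mud cracks ✓; bioturbation ✓; organic content high ✗
(D) aeolian dune field — fails on cross-bedding, sorting poor (predicts sorting good, not sorting poor)
(E) evaporite basin — cross-bedding ✗; salt casts ✓; sorting poor ✗; mud cracks ✗; bioturbation ✓; organic content high ✗
(F) glacial outwash — cross-bedding ✗; salt casts ✗; sorting poor ✓; mud cracks ✓; bioturbation ✓; organic content high ✗
None of the listed candidates fits everything.

none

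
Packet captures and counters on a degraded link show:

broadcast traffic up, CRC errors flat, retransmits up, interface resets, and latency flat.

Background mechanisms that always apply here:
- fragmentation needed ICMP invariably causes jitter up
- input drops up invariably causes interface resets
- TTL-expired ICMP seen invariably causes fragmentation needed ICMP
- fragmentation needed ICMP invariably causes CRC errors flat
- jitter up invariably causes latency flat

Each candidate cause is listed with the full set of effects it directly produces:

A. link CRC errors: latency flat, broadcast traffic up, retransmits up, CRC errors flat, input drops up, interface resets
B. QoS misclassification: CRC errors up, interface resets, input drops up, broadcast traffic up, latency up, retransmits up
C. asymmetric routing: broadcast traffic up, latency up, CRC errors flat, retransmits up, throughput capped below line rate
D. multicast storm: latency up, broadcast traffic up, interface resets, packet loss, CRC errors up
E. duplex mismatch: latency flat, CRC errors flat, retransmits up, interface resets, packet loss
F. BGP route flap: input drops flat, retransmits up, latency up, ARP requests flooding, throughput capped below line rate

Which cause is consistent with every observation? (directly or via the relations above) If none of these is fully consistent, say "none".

A

Checking each candidate against the observations:
(A) link CRC errors — accounts for every observation
(B) QoS misclassification — broadcast traffic up match; CRC errors flat miss; retransmits up match; interface resets match; latency flat miss
(C) asymmetric routing — fails on interface resets, latency flat (predicts latency up, not latency flat)
(D) multicast storm — fails on CRC errors flat, retransmits up, latency flat (predicts CRC errors up, not CRC errors flat; predicts latency up, not latency flat)
(E) duplex mismatch — does not account for broadcast traffic up
(F) BGP route flap — fails on broadcast traffic up, CRC errors flat, interface resets, latency flat (predicts latency up, not latency flat)
(A) alone accounts for all the evidence.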